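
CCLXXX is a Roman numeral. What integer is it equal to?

CCLXXX: C=100, C=100, L=50, X=10, X=10, X=10
100 + 100 + 50 + 10 + 10 + 10 = 280

280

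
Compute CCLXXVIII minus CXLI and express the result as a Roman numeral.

CCLXXVIII = 278
CXLI = 141
278 - 141 = 137

CXXXVII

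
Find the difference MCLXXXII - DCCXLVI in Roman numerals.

MCLXXXII = 1182
DCCXLVI = 746
1182 - 746 = 436

CDXXXVI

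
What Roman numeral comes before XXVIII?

XXVIII = 28, so the previous integer is 28 - 1 = 27

XXVII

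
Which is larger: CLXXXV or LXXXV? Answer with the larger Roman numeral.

CLXXXV = 185
LXXXV = 85
185 is larger

CLXXXV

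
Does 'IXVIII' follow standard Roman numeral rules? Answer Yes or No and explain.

'IXVIII': I (position 1) comes before the larger symbol V (position 3) without being directly in front of it as a subtractive pair; apart from IV, IX, XL, XC, CD and CM, symbols must go from largest to smallest

No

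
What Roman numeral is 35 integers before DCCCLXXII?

DCCCLXXII = 872
872 - 35 = 837

DCCCXXXVII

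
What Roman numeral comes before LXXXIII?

LXXXIII = 83; previous is 82

LXXXII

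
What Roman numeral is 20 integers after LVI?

LVI = 56
56 + 20 = 76

LXXVI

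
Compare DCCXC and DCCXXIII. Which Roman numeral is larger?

DCCXC = 790
DCCXXIII = 723
790 is larger

DCCXC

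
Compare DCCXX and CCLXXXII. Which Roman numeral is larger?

DCCXX = 720
CCLXXXII = 282
720 is larger

DCCXX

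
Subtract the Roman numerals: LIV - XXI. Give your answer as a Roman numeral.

LIV = 54
XXI = 21
54 - 21 = 33

XXXIII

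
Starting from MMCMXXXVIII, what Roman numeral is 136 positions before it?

MMCMXXXVIII = 2938
2938 - 136 = 2802

MMDCCCII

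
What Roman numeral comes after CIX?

CIX = 109, so the next integer is 109 + 1 = 110

CX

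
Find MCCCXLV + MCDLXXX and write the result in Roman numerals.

MCCCXLV = 1345
MCDLXXX = 1480
1345 + 1480 = 2825

MMDCCCXXV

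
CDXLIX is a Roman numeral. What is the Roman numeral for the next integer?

CDXLIX = 449, so the next integer is 449 + 1 = 450

CDL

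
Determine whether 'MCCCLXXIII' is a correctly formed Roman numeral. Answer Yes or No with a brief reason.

'MCCCLXXIII': Check the rules: uses only the symbols I, V, X, L, C, D, M; no symbol is repeated more than three times in a row; V, L and D each appear at most once; no smaller symbol precedes a larger one (values never increase from left to right). Value: M (1000) + C (100) + C (100) + C (100) + L (50) + X (10) + X (10) + I (1) + I (1) + I (1) = 1373. So it is a valid standard Roman numeral.

Yes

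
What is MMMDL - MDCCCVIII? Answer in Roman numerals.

MMMDL = 3550
MDCCCVIII = 1808
3550 - 1808 = 1742

MDCCXLII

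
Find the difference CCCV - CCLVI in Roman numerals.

CCCV = 305
CCLVI = 256
305 - 256 = 49

XLIX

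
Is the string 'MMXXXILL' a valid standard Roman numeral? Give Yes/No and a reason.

'MMXXXILL': L should not appear more than once

No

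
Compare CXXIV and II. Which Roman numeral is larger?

CXXIV = 124
II = 2
124 is larger

CXXIV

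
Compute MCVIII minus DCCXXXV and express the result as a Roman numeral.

MCVIII = 1108
DCCXXXV = 735
1108 - 735 = 373

CCCLXXIII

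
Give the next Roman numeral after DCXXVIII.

DCXXVIII = 628; next is 629

DCXXIX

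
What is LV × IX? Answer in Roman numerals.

LV = 55
IX = 9
55 × 9 = 495

CDXCV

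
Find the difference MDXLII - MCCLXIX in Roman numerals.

MDXLII = 1542
MCCLXIX = 1269
1542 - 1269 = 273

CCLXXIII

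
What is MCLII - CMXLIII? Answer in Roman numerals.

MCLII = 1152
CMXLIII = 943
1152 - 943 = 209

CCIX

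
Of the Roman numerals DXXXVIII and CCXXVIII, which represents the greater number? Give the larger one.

DXXXVIII = 538
CCXXVIII = 228
538 is larger

DXXXVIII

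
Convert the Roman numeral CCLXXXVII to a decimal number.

CCLXXXVII: C=100, C=100, L=50, X=10, X=10, X=10, V=5, I=1, I=1
100 + 100 + 50 + 10 + 10 + 10 + 5 + 1 + 1 = 287

287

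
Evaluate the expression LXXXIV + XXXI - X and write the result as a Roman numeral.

LXXXIV = 84, XXXI = 31, X = 10
84 + 31 = 115
115 - 10 = 105

CV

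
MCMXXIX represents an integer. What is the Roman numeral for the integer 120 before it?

MCMXXIX = 1929
1929 - 120 = 1809

MDCCCIX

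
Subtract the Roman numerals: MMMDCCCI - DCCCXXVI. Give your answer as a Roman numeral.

MMMDCCCI = 3801
DCCCXXVI = 826
3801 - 826 = 2975

MMCMLXXV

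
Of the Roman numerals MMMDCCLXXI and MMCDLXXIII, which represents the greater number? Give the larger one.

MMMDCCLXXI = 3771
MMCDLXXIII = 2473
3771 is larger

MMMDCCLXXI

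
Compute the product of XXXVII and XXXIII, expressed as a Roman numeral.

XXXVII = 37
XXXIII = 33
37 × 33 = 1221

MCCXXI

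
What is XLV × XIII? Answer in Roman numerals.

XLV = 45
XIII = 13
45 × 13 = 585

DLXXXV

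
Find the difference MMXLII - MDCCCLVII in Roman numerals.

MMXLII = 2042
MDCCCLVII = 1857
2042 - 1857 = 185

CLXXXV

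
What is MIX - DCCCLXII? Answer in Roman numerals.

MIX = 1009
DCCCLXII = 862
1009 - 862 = 147

CXLVII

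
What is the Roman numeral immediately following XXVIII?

XXVIII = 28; next is 29

XXIX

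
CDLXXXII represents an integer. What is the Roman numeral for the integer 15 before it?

CDLXXXII = 482
482 - 15 = 467

CDLXVII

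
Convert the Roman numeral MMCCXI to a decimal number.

MMCCXI: M=1000, M=1000, C=100, C=100, X=10, I=1
1000 + 1000 + 100 + 100 + 10 + 1 = 2211

2211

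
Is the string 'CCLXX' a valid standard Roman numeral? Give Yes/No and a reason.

'CCLXX': Check the rules: uses only the symbols I, V, X, L, C, D, M; no symbol is repeated more than three times in a row; V, L and D each appear at most once; no smaller symbol precedes a larger one (values never increase from left to right). Value: C (100) + C (100) + L (50) + X (10) + X (10) = 270. So it is a valid standard Roman numeral.

Yes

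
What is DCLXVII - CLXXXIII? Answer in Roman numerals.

DCLXVII = 667
CLXXXIII = 183
667 - 183 = 484

CDLXXXIV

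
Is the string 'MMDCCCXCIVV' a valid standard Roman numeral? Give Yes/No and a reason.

'MMDCCCXCIVV': V should not appear more than once

No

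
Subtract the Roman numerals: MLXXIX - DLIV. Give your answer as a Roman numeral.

MLXXIX = 1079
DLIV = 554
1079 - 554 = 525

DXXV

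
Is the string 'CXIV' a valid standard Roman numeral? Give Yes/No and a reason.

'CXIV': Check the rules: uses only the symbols I, V, X, L, C, D, M; no symbol is repeated more than three times in a row; V, L and D each appear at most once; the only place a smaller symbol precedes a larger one is the allowed subtractive pair IV, the symbol right after such a pair (if any) is smaller than the pair's first symbol, and otherwise the values never increase from left to right. Value: C (100) + X (10) + IV (4) = 114. So it is a valid standard Roman numeral.

Yes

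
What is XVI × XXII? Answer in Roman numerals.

XVI = 16
XXII = 22
16 × 22 = 352

CCCLII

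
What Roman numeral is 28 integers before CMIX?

CMIX = 909
909 - 28 = 881

DCCCLXXXI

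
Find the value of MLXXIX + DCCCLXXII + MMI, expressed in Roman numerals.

MLXXIX = 1079, DCCCLXXII = 872, MMI = 2001
1079 + 872 = 1951
1951 + 2001 = 3952

MMMCMLII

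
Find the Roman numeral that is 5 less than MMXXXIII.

MMXXXIII = 2033
2033 - 5 = 2028

MMXXVIII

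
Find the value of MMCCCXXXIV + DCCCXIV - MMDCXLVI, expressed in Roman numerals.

MMCCCXXXIV = 2334, DCCCXIV = 814, MMDCXLVI = 2646
2334 + 814 = 3148
3148 - 2646 = 502

DII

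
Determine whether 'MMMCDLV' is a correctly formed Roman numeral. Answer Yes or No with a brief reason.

'MMMCDLV': Check the rules: uses only the symbols I, V, X, L, C, D, M; no symbol is repeated more than three times in a row; V, L and D each appear at most once; the only place a smaller symbol precedes a larger one is the allowed subtractive pair CD, the symbol right after such a pair (if any) is smaller than the pair's first symbol, and otherwise the values never increase from left to right. Value: M (1000) + M (1000) + M (1000) + CD (400) + L (50) + V (5) = 3455. So it is a valid standard Roman numeral.

Yes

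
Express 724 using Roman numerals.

Convert 724 to Roman numerals:
  724 contains 1×500 (D)
  224 contains 2×100 (CC)
  24 contains 2×10 (XX)
  4 contains 1×4 (IV)

DCCXXIV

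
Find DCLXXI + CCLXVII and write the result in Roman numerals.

DCLXXI = 671
CCLXVII = 267
671 + 267 = 938

CMXXXVIII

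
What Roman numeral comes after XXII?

XXII = 22; next is 23

XXIII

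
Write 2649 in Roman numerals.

Convert 2649 to Roman numerals:
  2649 contains 2×1000 (MM)
  649 contains 1×500 (D)
  149 contains 1×100 (C)
  49 contains 1×40 (XL)
  9 contains 1×9 (IX)

MMDCXLIX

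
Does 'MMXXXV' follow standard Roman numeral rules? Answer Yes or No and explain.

'MMXXXV': Check the rules: uses only the symbols I, V, X, L, C, D, M; no symbol is repeated more than three times in a row; V, L and D each appear at most once; no smaller symbol precedes a larger one (values never increase from left to right). Value: M (1000) + M (1000) + X (10) + X (10) + X (10) + V (5) = 2035. So it is a valid standard Roman numeral.

Yes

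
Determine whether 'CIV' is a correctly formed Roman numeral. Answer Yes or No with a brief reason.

'CIV': Check the rules: uses only the symbols I, V, X, L, C, D, M; no symbol is repeated more than three times in a row; V, L and D each appear at most once; the only place a smaller symbol precedes a larger one is the allowed subtractive pair IV, the symbol right after such a pair (if any) is smaller than the pair's first symbol, and otherwise the values never increase from left to right. Value: C (100) + IV (4) = 104. So it is a valid standard Roman numeral.

Yes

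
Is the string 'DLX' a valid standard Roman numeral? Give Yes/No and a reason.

'DLX': Check the rules: uses only the symbols I, V, X, L, C, D, M; no symbol is repeated more than three times in a row; V, L and D each appear at most once; no smaller symbol precedes a larger one (values never increase from left to right). Value: D (500) + L (50) + X (10) = 560. So it is a valid standard Roman numeral.

Yes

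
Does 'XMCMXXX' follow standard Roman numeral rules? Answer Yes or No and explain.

'XMCMXXX': Invalid subtractive combination: XM

No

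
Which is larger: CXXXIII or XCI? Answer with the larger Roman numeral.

CXXXIII = 133
XCI = 91
133 is larger

CXXXIII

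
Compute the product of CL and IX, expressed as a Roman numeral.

CL = 150
IX = 9
150 × 9 = 1350

MCCCL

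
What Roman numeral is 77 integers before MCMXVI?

MCMXVI = 1916
1916 - 77 = 1839

MDCCCXXXIX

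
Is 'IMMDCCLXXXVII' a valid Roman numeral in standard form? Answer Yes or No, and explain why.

'IMMDCCLXXXVII': Invalid subtractive combination: IM

No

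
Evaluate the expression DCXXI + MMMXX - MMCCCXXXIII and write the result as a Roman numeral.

DCXXI = 621, MMMXX = 3020, MMCCCXXXIII = 2333
621 + 3020 = 3641
3641 - 2333 = 1308

MCCCVIII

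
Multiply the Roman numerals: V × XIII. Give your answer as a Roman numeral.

V = 5
XIII = 13
5 × 13 = 65

LXV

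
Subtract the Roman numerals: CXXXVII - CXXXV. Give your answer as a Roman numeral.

CXXXVII = 137
CXXXV = 135
137 - 135 = 2

II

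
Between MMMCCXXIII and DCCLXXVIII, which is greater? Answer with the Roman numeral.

MMMCCXXIII = 3223
DCCLXXVIII = 778
3223 is larger

MMMCCXXIII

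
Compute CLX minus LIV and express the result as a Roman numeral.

CLX = 160
LIV = 54
160 - 54 = 106

CVI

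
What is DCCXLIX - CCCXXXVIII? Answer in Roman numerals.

DCCXLIX = 749
CCCXXXVIII = 338
749 - 338 = 411

CDXI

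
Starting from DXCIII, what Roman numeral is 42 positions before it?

DXCIII = 593
593 - 42 = 551

DLI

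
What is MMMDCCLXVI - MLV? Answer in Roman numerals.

MMMDCCLXVI = 3766
MLV = 1055
3766 - 1055 = 2711

MMDCCXI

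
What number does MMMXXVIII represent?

MMMXXVIII: M=1000, M=1000, M=1000, X=10, X=10, V=5, I=1, I=1, I=1
1000 + 1000 + 1000 + 10 + 10 + 5 + 1 + 1 + 1 = 3028

3028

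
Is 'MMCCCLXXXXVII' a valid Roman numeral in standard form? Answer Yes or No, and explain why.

'MMCCCLXXXXVII': More than 3 consecutive X's

No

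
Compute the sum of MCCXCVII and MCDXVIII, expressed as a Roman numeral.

MCCXCVII = 1297
MCDXVIII = 1418
1297 + 1418 = 2715

MMDCCXV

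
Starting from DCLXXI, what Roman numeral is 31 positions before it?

DCLXXI = 671
671 - 31 = 640

DCXL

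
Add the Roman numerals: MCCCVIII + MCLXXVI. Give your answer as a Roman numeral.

MCCCVIII = 1308
MCLXXVI = 1176
1308 + 1176 = 2484

MMCDLXXXIV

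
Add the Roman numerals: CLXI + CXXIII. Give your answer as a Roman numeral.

CLXI = 161
CXXIII = 123
161 + 123 = 284

CCLXXXIV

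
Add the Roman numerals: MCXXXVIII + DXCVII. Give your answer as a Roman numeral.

MCXXXVIII = 1138
DXCVII = 597
1138 + 597 = 1735

MDCCXXXV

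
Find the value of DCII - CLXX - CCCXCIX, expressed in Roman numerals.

DCII = 602, CLXX = 170, CCCXCIX = 399
602 - 170 = 432
432 - 399 = 33

XXXIII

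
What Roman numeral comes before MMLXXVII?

MMLXXVII = 2077; previous is 2076

MMLXXVI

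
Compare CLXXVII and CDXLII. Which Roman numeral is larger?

CLXXVII = 177
CDXLII = 442
442 is larger

CDXLII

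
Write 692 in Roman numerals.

Convert 692 to Roman numerals:
  692 contains 1×500 (D)
  192 contains 1×100 (C)
  92 contains 1×90 (XC)
  2 contains 2×1 (II)

DCXCII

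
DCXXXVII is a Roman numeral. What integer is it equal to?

DCXXXVII: D=500, C=100, X=10, X=10, X=10, V=5, I=1, I=1
500 + 100 + 10 + 10 + 10 + 5 + 1 + 1 = 637

637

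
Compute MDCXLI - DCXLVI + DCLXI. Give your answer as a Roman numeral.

MDCXLI = 1641, DCXLVI = 646, DCLXI = 661
1641 - 646 = 995
995 + 661 = 1656

MDCLVI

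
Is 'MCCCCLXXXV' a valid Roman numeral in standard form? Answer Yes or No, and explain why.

'MCCCCLXXXV': More than 3 consecutive C's

No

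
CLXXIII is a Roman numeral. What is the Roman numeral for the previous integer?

CLXXIII = 173, so the previous integer is 173 - 1 = 172

CLXXII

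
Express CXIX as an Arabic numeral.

CXIX: C=100, X=10, IX=9
100 + 10 + 9 = 119

119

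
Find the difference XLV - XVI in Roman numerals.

XLV = 45
XVI = 16
45 - 16 = 29

XXIX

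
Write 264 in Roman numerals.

Convert 264 to Roman numerals:
  264 contains 2×100 (CC)
  64 contains 1×50 (L)
  14 contains 1×10 (X)
  4 contains 1×4 (IV)

CCLXIV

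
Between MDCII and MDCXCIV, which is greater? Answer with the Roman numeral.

MDCII = 1602
MDCXCIV = 1694
1694 is larger

MDCXCIV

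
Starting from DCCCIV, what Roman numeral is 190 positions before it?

DCCCIV = 804
804 - 190 = 614

DCXIV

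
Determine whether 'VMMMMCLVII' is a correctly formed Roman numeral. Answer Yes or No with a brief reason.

'VMMMMCLVII': More than 3 consecutive M's

No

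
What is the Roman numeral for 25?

Convert 25 to Roman numerals:
  25 contains 2×10 (XX)
  5 contains 1×5 (V)

XXV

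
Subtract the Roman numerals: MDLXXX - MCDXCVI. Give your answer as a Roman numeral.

MDLXXX = 1580
MCDXCVI = 1496
1580 - 1496 = 84

LXXXIV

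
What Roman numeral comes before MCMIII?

MCMIII = 1903, so the previous integer is 1903 - 1 = 1902

MCMII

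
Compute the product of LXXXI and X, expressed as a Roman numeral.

LXXXI = 81
X = 10
81 × 10 = 810

DCCCX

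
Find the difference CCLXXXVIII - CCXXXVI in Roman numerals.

CCLXXXVIII = 288
CCXXXVI = 236
288 - 236 = 52

LII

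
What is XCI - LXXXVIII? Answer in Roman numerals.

XCI = 91
LXXXVIII = 88
91 - 88 = 3

III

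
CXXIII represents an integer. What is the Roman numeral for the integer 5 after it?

CXXIII = 123
123 + 5 = 128

CXXVIII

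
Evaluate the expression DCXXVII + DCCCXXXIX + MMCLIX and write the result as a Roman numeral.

DCXXVII = 627, DCCCXXXIX = 839, MMCLIX = 2159
627 + 839 = 1466
1466 + 2159 = 3625

MMMDCXXV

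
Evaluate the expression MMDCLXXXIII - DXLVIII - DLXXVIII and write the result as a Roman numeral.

MMDCLXXXIII = 2683, DXLVIII = 548, DLXXVIII = 578
2683 - 548 = 2135
2135 - 578 = 1557

MDLVII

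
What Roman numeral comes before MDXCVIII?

MDXCVIII = 1598; previous is 1597

MDXCVII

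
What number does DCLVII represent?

DCLVII: D=500, C=100, L=50, V=5, I=1, I=1
500 + 100 + 50 + 5 + 1 + 1 = 657

657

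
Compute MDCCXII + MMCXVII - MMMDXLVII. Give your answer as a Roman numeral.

MDCCXII = 1712, MMCXVII = 2117, MMMDXLVII = 3547
1712 + 2117 = 3829
3829 - 3547 = 282

CCLXXXII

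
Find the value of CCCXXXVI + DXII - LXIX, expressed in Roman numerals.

CCCXXXVI = 336, DXII = 512, LXIX = 69
336 + 512 = 848
848 - 69 = 779

DCCLXXIX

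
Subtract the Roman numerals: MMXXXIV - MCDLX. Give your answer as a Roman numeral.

MMXXXIV = 2034
MCDLX = 1460
2034 - 1460 = 574

DLXXIV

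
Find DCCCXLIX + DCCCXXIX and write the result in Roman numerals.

DCCCXLIX = 849
DCCCXXIX = 829
849 + 829 = 1678

MDCLXXVIII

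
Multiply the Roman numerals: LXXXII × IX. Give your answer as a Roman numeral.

LXXXII = 82
IX = 9
82 × 9 = 738

DCCXXXVIII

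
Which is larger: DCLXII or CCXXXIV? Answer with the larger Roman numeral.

DCLXII = 662
CCXXXIV = 234
662 is larger

DCLXII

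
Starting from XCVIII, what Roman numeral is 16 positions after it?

XCVIII = 98
98 + 16 = 114

CXIV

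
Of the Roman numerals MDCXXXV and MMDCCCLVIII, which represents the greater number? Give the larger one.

MDCXXXV = 1635
MMDCCCLVIII = 2858
2858 is larger

MMDCCCLVIII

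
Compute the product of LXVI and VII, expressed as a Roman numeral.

LXVI = 66
VII = 7
66 × 7 = 462

CDLXII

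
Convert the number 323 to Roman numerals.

Convert 323 to Roman numerals:
  323 contains 3×100 (CCC)
  23 contains 2×10 (XX)
  3 contains 3×1 (III)

CCCXXIII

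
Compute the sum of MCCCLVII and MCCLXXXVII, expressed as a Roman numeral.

MCCCLVII = 1357
MCCLXXXVII = 1287
1357 + 1287 = 2644

MMDCXLIV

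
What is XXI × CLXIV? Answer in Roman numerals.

XXI = 21
CLXIV = 164
21 × 164 = 3444

MMMCDXLIV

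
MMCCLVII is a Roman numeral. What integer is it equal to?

MMCCLVII: M=1000, M=1000, C=100, C=100, L=50, V=5, I=1, I=1
1000 + 1000 + 100 + 100 + 50 + 5 + 1 + 1 = 2257

2257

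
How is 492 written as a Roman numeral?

Convert 492 to Roman numerals:
  492 contains 1×400 (CD)
  92 contains 1×90 (XC)
  2 contains 2×1 (II)

CDXCII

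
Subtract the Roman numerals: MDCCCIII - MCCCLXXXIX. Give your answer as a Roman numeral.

MDCCCIII = 1803
MCCCLXXXIX = 1389
1803 - 1389 = 414

CDXIV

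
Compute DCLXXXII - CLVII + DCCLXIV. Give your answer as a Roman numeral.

DCLXXXII = 682, CLVII = 157, DCCLXIV = 764
682 - 157 = 525
525 + 764 = 1289

MCCLXXXIX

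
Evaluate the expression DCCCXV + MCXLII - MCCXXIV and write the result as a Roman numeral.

DCCCXV = 815, MCXLII = 1142, MCCXXIV = 1224
815 + 1142 = 1957
1957 - 1224 = 733

DCCXXXIII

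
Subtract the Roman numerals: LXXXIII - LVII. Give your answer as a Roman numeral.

LXXXIII = 83
LVII = 57
83 - 57 = 26

XXVI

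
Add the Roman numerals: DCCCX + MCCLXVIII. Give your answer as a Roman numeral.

DCCCX = 810
MCCLXVIII = 1268
810 + 1268 = 2078

MMLXXVIII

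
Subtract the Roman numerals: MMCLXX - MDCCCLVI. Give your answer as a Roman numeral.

MMCLXX = 2170
MDCCCLVI = 1856
2170 - 1856 = 314

CCCXIV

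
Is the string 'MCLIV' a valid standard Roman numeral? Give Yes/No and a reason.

'MCLIV': Check the rules: uses only the symbols I, V, X, L, C, D, M; no symbol is repeated more than three times in a row; V, L and D each appear at most once; the only place a smaller symbol precedes a larger one is the allowed subtractive pair IV, the symbol right after such a pair (if any) is smaller than the pair's first symbol, and otherwise the values never increase from left to right. Value: M (1000) + C (100) + L (50) + IV (4) = 1154. So it is a valid standard Roman numeral.

Yes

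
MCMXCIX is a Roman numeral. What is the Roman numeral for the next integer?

MCMXCIX = 1999, so the next integer is 1999 + 1 = 2000

MM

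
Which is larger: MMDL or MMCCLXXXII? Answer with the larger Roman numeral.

MMDL = 2550
MMCCLXXXII = 2282
2550 is larger

MMDL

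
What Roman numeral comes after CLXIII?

CLXIII = 163, so the next integer is 163 + 1 = 164

CLXIV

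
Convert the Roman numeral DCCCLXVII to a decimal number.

DCCCLXVII: D=500, C=100, C=100, C=100, L=50, X=10, V=5, I=1, I=1
500 + 100 + 100 + 100 + 50 + 10 + 5 + 1 + 1 = 867

867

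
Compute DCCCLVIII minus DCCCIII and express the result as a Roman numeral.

DCCCLVIII = 858
DCCCIII = 803
858 - 803 = 55

LV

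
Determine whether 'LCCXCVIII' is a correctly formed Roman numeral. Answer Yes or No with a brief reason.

'LCCXCVIII': Invalid subtractive combination: LC

No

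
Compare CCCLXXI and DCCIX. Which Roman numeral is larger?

CCCLXXI = 371
DCCIX = 709
709 is larger

DCCIX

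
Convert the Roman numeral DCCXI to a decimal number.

DCCXI: D=500, C=100, C=100, X=10, I=1
500 + 100 + 100 + 10 + 1 = 711

711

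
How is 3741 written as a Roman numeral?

Convert 3741 to Roman numerals:
  3741 contains 3×1000 (MMM)
  741 contains 1×500 (D)
  241 contains 2×100 (CC)
  41 contains 1×40 (XL)
  1 contains 1×1 (I)

MMMDCCXLI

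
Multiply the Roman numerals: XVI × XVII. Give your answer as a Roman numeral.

XVI = 16
XVII = 17
16 × 17 = 272

CCLXXII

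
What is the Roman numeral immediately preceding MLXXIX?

MLXXIX = 1079; previous is 1078

MLXXVIII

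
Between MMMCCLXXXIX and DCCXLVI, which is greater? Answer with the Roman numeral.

MMMCCLXXXIX = 3289
DCCXLVI = 746
3289 is larger

MMMCCLXXXIX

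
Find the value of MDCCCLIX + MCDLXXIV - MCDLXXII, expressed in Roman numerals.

MDCCCLIX = 1859, MCDLXXIV = 1474, MCDLXXII = 1472
1859 + 1474 = 3333
3333 - 1472 = 1861

MDCCCLXI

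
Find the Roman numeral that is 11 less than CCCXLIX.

CCCXLIX = 349
349 - 11 = 338

CCCXXXVIII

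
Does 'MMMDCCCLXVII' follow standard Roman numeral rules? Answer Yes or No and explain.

'MMMDCCCLXVII': Check the rules: uses only the symbols I, V, X, L, C, D, M; no symbol is repeated more than three times in a row; V, L and D each appear at most once; no smaller symbol precedes a larger one (values never increase from left to right). Value: M (1000) + M (1000) + M (1000) + D (500) + C (100) + C (100) + C (100) + L (50) + X (10) + V (5) + I (1) + I (1) = 3867. So it is a valid standard Roman numeral.

Yes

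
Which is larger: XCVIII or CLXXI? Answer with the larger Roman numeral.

XCVIII = 98
CLXXI = 171
171 is larger

CLXXI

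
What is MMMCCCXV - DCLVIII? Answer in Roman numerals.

MMMCCCXV = 3315
DCLVIII = 658
3315 - 658 = 2657

MMDCLVII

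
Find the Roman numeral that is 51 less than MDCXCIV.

MDCXCIV = 1694
1694 - 51 = 1643

MDCXLIII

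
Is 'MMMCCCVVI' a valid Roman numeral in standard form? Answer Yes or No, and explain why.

'MMMCCCVVI': V should not appear more than once

No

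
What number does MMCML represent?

MMCML: M=1000, M=1000, CM=900, L=50
1000 + 1000 + 900 + 50 = 2950

2950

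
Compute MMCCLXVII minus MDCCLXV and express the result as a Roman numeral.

MMCCLXVII = 2267
MDCCLXV = 1765
2267 - 1765 = 502

DII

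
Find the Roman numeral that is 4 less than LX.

LX = 60
60 - 4 = 56

LVI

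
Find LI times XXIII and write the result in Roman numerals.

LI = 51
XXIII = 23
51 × 23 = 1173

MCLXXIII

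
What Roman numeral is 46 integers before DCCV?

DCCV = 705
705 - 46 = 659

DCLIX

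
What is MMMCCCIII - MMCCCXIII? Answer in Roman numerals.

MMMCCCIII = 3303
MMCCCXIII = 2313
3303 - 2313 = 990

CMXC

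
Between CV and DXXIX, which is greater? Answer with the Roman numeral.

CV = 105
DXXIX = 529
529 is larger

DXXIX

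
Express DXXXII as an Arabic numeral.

DXXXII: D=500, X=10, X=10, X=10, I=1, I=1
500 + 10 + 10 + 10 + 1 + 1 = 532

532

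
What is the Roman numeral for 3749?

Convert 3749 to Roman numerals:
  3749 contains 3×1000 (MMM)
  749 contains 1×500 (D)
  249 contains 2×100 (CC)
  49 contains 1×40 (XL)
  9 contains 1×9 (IX)

MMMDCCXLIX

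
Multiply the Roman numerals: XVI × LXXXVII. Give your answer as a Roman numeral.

XVI = 16
LXXXVII = 87
16 × 87 = 1392

MCCCXCII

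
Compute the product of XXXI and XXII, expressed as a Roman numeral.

XXXI = 31
XXII = 22
31 × 22 = 682

DCLXXXII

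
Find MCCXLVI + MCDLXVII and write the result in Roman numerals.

MCCXLVI = 1246
MCDLXVII = 1467
1246 + 1467 = 2713

MMDCCXIII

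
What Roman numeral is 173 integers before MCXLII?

MCXLII = 1142
1142 - 173 = 969

CMLXIX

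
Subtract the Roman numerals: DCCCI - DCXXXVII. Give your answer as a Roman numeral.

DCCCI = 801
DCXXXVII = 637
801 - 637 = 164

CLXIV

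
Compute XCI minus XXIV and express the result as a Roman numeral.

XCI = 91
XXIV = 24
91 - 24 = 67

LXVII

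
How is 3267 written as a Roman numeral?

Convert 3267 to Roman numerals:
  3267 contains 3×1000 (MMM)
  267 contains 2×100 (CC)
  67 contains 1×50 (L)
  17 contains 1×10 (X)
  7 contains 1×5 (V)
  2 contains 2×1 (II)

MMMCCLXVII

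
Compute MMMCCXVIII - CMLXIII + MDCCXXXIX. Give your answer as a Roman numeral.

MMMCCXVIII = 3218, CMLXIII = 963, MDCCXXXIX = 1739
3218 - 963 = 2255
2255 + 1739 = 3994

MMMCMXCIV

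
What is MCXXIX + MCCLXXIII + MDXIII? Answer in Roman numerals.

MCXXIX = 1129, MCCLXXIII = 1273, MDXIII = 1513
1129 + 1273 = 2402
2402 + 1513 = 3915

MMMCMXV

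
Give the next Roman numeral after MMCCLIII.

MMCCLIII = 2253; next is 2254

MMCCLIV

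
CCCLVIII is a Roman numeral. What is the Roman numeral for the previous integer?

CCCLVIII = 358; previous is 357

CCCLVII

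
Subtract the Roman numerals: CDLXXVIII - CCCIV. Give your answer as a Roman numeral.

CDLXXVIII = 478
CCCIV = 304
478 - 304 = 174

CLXXIV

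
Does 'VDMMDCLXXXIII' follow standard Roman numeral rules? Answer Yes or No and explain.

'VDMMDCLXXXIII': D should not appear more than once

No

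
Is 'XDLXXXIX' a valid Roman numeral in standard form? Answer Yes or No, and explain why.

'XDLXXXIX': Invalid subtractive combination: XD

No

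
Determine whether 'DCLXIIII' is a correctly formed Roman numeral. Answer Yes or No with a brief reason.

'DCLXIIII': More than 3 consecutive I's

No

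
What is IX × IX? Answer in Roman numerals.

IX = 9
IX = 9
9 × 9 = 81

LXXXI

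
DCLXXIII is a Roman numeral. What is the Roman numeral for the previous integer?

DCLXXIII = 673, so the previous integer is 673 - 1 = 672

DCLXXII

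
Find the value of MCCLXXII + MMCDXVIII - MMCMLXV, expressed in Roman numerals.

MCCLXXII = 1272, MMCDXVIII = 2418, MMCMLXV = 2965
1272 + 2418 = 3690
3690 - 2965 = 725

DCCXXV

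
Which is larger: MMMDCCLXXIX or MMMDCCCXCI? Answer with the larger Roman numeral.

MMMDCCLXXIX = 3779
MMMDCCCXCI = 3891
3891 is larger

MMMDCCCXCI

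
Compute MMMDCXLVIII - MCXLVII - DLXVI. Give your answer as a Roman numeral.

MMMDCXLVIII = 3648, MCXLVII = 1147, DLXVI = 566
3648 - 1147 = 2501
2501 - 566 = 1935

MCMXXXV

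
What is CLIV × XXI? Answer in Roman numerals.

CLIV = 154
XXI = 21
154 × 21 = 3234

MMMCCXXXIV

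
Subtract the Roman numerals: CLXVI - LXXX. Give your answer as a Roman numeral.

CLXVI = 166
LXXX = 80
166 - 80 = 86

LXXXVI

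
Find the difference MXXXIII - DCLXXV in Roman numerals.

MXXXIII = 1033
DCLXXV = 675
1033 - 675 = 358

CCCLVIII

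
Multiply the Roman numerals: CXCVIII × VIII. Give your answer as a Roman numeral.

CXCVIII = 198
VIII = 8
198 × 8 = 1584

MDLXXXIV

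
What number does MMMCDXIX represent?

MMMCDXIX: M=1000, M=1000, M=1000, CD=400, X=10, IX=9
1000 + 1000 + 1000 + 400 + 10 + 9 = 3419

3419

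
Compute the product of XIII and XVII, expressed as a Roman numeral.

XIII = 13
XVII = 17
13 × 17 = 221

CCXXI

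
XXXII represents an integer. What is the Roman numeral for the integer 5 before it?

XXXII = 32
32 - 5 = 27

XXVII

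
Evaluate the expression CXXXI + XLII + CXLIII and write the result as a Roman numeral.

CXXXI = 131, XLII = 42, CXLIII = 143
131 + 42 = 173
173 + 143 = 316

CCCXVI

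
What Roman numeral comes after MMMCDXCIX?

MMMCDXCIX = 3499; next is 3500

MMMD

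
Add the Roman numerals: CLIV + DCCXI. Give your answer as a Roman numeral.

CLIV = 154
DCCXI = 711
154 + 711 = 865

DCCCLXV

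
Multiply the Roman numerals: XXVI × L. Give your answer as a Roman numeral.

XXVI = 26
L = 50
26 × 50 = 1300

MCCC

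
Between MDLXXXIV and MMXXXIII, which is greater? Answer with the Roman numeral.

MDLXXXIV = 1584
MMXXXIII = 2033
2033 is larger

MMXXXIII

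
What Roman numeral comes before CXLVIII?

CXLVIII = 148; previous is 147

CXLVII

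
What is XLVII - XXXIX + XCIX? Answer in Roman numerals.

XLVII = 47, XXXIX = 39, XCIX = 99
47 - 39 = 8
8 + 99 = 107

CVII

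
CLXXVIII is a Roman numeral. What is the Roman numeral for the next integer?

CLXXVIII = 178; next is 179

CLXXIX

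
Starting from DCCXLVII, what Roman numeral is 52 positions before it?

DCCXLVII = 747
747 - 52 = 695

DCXCV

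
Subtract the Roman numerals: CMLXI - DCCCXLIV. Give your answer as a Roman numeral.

CMLXI = 961
DCCCXLIV = 844
961 - 844 = 117

CXVII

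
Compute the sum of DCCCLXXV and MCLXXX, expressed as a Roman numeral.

DCCCLXXV = 875
MCLXXX = 1180
875 + 1180 = 2055

MMLV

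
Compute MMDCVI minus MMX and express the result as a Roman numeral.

MMDCVI = 2606
MMX = 2010
2606 - 2010 = 596

DXCVI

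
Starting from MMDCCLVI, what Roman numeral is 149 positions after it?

MMDCCLVI = 2756
2756 + 149 = 2905

MMCMV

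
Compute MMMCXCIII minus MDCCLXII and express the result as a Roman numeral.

MMMCXCIII = 3193
MDCCLXII = 1762
3193 - 1762 = 1431

MCDXXXI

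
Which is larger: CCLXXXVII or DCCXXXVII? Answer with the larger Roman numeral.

CCLXXXVII = 287
DCCXXXVII = 737
737 is larger

DCCXXXVII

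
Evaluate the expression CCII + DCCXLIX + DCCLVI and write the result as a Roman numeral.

CCII = 202, DCCXLIX = 749, DCCLVI = 756
202 + 749 = 951
951 + 756 = 1707

MDCCVII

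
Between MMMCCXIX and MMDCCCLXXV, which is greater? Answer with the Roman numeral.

MMMCCXIX = 3219
MMDCCCLXXV = 2875
3219 is larger

MMMCCXIX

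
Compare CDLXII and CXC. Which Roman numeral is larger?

CDLXII = 462
CXC = 190
462 is larger

CDLXII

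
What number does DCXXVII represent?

DCXXVII: D=500, C=100, X=10, X=10, V=5, I=1, I=1
500 + 100 + 10 + 10 + 5 + 1 + 1 = 627

627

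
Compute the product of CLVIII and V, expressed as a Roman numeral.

CLVIII = 158
V = 5
158 × 5 = 790

DCCXC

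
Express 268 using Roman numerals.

Convert 268 to Roman numerals:
  268 contains 2×100 (CC)
  68 contains 1×50 (L)
  18 contains 1×10 (X)
  8 contains 1×5 (V)
  3 contains 3×1 (III)

CCLXVIII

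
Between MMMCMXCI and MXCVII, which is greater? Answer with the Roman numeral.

MMMCMXCI = 3991
MXCVII = 1097
3991 is larger

MMMCMXCI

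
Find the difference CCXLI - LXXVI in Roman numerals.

CCXLI = 241
LXXVI = 76
241 - 76 = 165

CLXV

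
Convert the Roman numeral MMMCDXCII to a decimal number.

MMMCDXCII: M=1000, M=1000, M=1000, CD=400, XC=90, I=1, I=1
1000 + 1000 + 1000 + 400 + 90 + 1 + 1 = 3492

3492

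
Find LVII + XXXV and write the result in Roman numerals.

LVII = 57
XXXV = 35
57 + 35 = 92

XCII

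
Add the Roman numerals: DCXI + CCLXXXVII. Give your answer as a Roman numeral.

DCXI = 611
CCLXXXVII = 287
611 + 287 = 898

DCCCXCVIII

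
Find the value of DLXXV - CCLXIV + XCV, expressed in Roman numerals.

DLXXV = 575, CCLXIV = 264, XCV = 95
575 - 264 = 311
311 + 95 = 406

CDVI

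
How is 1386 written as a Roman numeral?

Convert 1386 to Roman numerals:
  1386 contains 1×1000 (M)
  386 contains 3×100 (CCC)
  86 contains 1×50 (L)
  36 contains 3×10 (XXX)
  6 contains 1×5 (V)
  1 contains 1×1 (I)

MCCCLXXXVI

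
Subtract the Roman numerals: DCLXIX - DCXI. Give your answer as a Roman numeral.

DCLXIX = 669
DCXI = 611
669 - 611 = 58

LVIII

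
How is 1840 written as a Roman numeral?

Convert 1840 to Roman numerals:
  1840 contains 1×1000 (M)
  840 contains 1×500 (D)
  340 contains 3×100 (CCC)
  40 contains 1×40 (XL)

MDCCCXL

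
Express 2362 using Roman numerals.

Convert 2362 to Roman numerals:
  2362 contains 2×1000 (MM)
  362 contains 3×100 (CCC)
  62 contains 1×50 (L)
  12 contains 1×10 (X)
  2 contains 2×1 (II)

MMCCCLXII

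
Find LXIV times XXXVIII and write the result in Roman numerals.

LXIV = 64
XXXVIII = 38
64 × 38 = 2432

MMCDXXXII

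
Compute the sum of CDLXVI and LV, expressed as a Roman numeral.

CDLXVI = 466
LV = 55
466 + 55 = 521

DXXI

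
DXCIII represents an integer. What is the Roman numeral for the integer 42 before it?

DXCIII = 593
593 - 42 = 551

DLI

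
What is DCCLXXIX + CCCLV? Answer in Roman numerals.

DCCLXXIX = 779
CCCLV = 355
779 + 355 = 1134

MCXXXIV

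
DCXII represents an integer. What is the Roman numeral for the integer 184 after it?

DCXII = 612
612 + 184 = 796

DCCXCVI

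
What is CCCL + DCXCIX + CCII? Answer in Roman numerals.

CCCL = 350, DCXCIX = 699, CCII = 202
350 + 699 = 1049
1049 + 202 = 1251

MCCLI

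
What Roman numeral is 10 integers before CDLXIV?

CDLXIV = 464
464 - 10 = 454

CDLIV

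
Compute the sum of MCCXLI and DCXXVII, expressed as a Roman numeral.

MCCXLI = 1241
DCXXVII = 627
1241 + 627 = 1868

MDCCCLXVIII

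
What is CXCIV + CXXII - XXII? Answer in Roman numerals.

CXCIV = 194, CXXII = 122, XXII = 22
194 + 122 = 316
316 - 22 = 294

CCXCIV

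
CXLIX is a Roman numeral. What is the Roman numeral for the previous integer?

CXLIX = 149, so the previous integer is 149 - 1 = 148

CXLVIII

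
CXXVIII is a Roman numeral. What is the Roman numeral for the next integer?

CXXVIII = 128, so the next integer is 128 + 1 = 129

CXXIX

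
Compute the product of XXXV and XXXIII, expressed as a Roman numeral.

XXXV = 35
XXXIII = 33
35 × 33 = 1155

MCLV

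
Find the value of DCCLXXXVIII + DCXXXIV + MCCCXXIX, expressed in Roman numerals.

DCCLXXXVIII = 788, DCXXXIV = 634, MCCCXXIX = 1329
788 + 634 = 1422
1422 + 1329 = 2751

MMDCCLI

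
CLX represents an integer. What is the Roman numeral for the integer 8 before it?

CLX = 160
160 - 8 = 152

CLII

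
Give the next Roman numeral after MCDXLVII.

MCDXLVII = 1447; next is 1448

MCDXLVIII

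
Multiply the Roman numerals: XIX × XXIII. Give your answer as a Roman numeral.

XIX = 19
XXIII = 23
19 × 23 = 437

CDXXXVII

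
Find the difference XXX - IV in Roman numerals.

XXX = 30
IV = 4
30 - 4 = 26

XXVI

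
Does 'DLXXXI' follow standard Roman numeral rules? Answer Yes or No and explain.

'DLXXXI': Check the rules: uses only the symbols I, V, X, L, C, D, M; no symbol is repeated more than three times in a row; V, L and D each appear at most once; no smaller symbol precedes a larger one (values never increase from left to right). Value: D (500) + L (50) + X (10) + X (10) + X (10) + I (1) = 581. So it is a valid standard Roman numeral.

Yes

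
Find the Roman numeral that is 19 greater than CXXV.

CXXV = 125
125 + 19 = 144

CXLIV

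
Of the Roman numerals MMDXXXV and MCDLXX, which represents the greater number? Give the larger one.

MMDXXXV = 2535
MCDLXX = 1470
2535 is larger

MMDXXXV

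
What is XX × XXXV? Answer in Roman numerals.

XX = 20
XXXV = 35
20 × 35 = 700

DCC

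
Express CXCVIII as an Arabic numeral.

CXCVIII: C=100, XC=90, V=5, I=1, I=1, I=1
100 + 90 + 5 + 1 + 1 + 1 = 198

198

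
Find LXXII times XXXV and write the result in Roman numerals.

LXXII = 72
XXXV = 35
72 × 35 = 2520

MMDXX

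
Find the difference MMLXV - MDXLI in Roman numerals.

MMLXV = 2065
MDXLI = 1541
2065 - 1541 = 524

DXXIV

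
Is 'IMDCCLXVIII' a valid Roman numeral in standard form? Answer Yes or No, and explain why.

'IMDCCLXVIII': Invalid subtractive combination: IM

No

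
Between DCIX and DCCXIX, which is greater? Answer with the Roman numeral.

DCIX = 609
DCCXIX = 719
719 is larger

DCCXIX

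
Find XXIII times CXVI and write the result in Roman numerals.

XXIII = 23
CXVI = 116
23 × 116 = 2668

MMDCLXVIII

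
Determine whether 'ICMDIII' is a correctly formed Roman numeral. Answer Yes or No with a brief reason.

'ICMDIII': Invalid subtractive combination: IC

No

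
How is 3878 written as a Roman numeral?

Convert 3878 to Roman numerals:
  3878 contains 3×1000 (MMM)
  878 contains 1×500 (D)
  378 contains 3×100 (CCC)
  78 contains 1×50 (L)
  28 contains 2×10 (XX)
  8 contains 1×5 (V)
  3 contains 3×1 (III)

MMMDCCCLXXVIII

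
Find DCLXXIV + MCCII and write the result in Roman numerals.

DCLXXIV = 674
MCCII = 1202
674 + 1202 = 1876

MDCCCLXXVI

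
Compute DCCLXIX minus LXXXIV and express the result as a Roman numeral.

DCCLXIX = 769
LXXXIV = 84
769 - 84 = 685

DCLXXXV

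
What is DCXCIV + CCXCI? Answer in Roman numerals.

DCXCIV = 694
CCXCI = 291
694 + 291 = 985

CMLXXXV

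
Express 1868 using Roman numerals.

Convert 1868 to Roman numerals:
  1868 contains 1×1000 (M)
  868 contains 1×500 (D)
  368 contains 3×100 (CCC)
  68 contains 1×50 (L)
  18 contains 1×10 (X)
  8 contains 1×5 (V)
  3 contains 3×1 (III)

MDCCCLXVIII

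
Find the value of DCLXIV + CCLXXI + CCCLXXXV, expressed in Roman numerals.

DCLXIV = 664, CCLXXI = 271, CCCLXXXV = 385
664 + 271 = 935
935 + 385 = 1320

MCCCXX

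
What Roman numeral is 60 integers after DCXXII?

DCXXII = 622
622 + 60 = 682

DCLXXXII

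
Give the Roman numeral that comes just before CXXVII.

CXXVII = 127, so the previous integer is 127 - 1 = 126

CXXVI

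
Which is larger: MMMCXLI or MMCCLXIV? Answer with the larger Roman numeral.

MMMCXLI = 3141
MMCCLXIV = 2264
3141 is larger

MMMCXLI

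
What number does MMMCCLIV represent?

MMMCCLIV: M=1000, M=1000, M=1000, C=100, C=100, L=50, IV=4
1000 + 1000 + 1000 + 100 + 100 + 50 + 4 = 3254

3254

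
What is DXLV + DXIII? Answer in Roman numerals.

DXLV = 545
DXIII = 513
545 + 513 = 1058

MLVIII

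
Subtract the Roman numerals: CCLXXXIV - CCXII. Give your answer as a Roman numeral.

CCLXXXIV = 284
CCXII = 212
284 - 212 = 72

LXXII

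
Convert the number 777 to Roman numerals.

Convert 777 to Roman numerals:
  777 contains 1×500 (D)
  277 contains 2×100 (CC)
  77 contains 1×50 (L)
  27 contains 2×10 (XX)
  7 contains 1×5 (V)
  2 contains 2×1 (II)

DCCLXXVII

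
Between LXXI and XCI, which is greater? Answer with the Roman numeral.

LXXI = 71
XCI = 91
91 is larger

XCI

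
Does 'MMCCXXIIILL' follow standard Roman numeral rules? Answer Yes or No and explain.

'MMCCXXIIILL': L should not appear more than once

No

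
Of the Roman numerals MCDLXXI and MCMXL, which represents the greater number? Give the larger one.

MCDLXXI = 1471
MCMXL = 1940
1940 is larger

MCMXL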